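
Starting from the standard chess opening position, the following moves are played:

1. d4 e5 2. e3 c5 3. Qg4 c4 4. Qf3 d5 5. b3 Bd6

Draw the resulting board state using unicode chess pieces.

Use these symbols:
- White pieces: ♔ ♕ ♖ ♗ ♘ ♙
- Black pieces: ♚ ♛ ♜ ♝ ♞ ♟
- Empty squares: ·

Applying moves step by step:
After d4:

♜ ♞ ♝ ♛ ♚ ♝ ♞ ♜
♟ ♟ ♟ ♟ ♟ ♟ ♟ ♟
· · · · · · · ·
· · · · · · · ·
· · · ♙ · · · ·
· · · · · · · ·
♙ ♙ ♙ · ♙ ♙ ♙ ♙
♖ ♘ ♗ ♕ ♔ ♗ ♘ ♖


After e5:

♜ ♞ ♝ ♛ ♚ ♝ ♞ ♜
♟ ♟ ♟ ♟ · ♟ ♟ ♟
· · · · · · · ·
· · · · ♟ · · ·
· · · ♙ · · · ·
· · · · · · · ·
♙ ♙ ♙ · ♙ ♙ ♙ ♙
♖ ♘ ♗ ♕ ♔ ♗ ♘ ♖


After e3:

♜ ♞ ♝ ♛ ♚ ♝ ♞ ♜
♟ ♟ ♟ ♟ · ♟ ♟ ♟
· · · · · · · ·
· · · · ♟ · · ·
· · · ♙ · · · ·
· · · · ♙ · · ·
♙ ♙ ♙ · · ♙ ♙ ♙
♖ ♘ ♗ ♕ ♔ ♗ ♘ ♖


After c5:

♜ ♞ ♝ ♛ ♚ ♝ ♞ ♜
♟ ♟ · ♟ · ♟ ♟ ♟
· · · · · · · ·
· · ♟ · ♟ · · ·
· · · ♙ · · · ·
· · · · ♙ · · ·
♙ ♙ ♙ · · ♙ ♙ ♙
♖ ♘ ♗ ♕ ♔ ♗ ♘ ♖


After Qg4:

♜ ♞ ♝ ♛ ♚ ♝ ♞ ♜
♟ ♟ · ♟ · ♟ ♟ ♟
· · · · · · · ·
· · ♟ · ♟ · · ·
· · · ♙ · · ♕ ·
· · · · ♙ · · ·
♙ ♙ ♙ · · ♙ ♙ ♙
♖ ♘ ♗ · ♔ ♗ ♘ ♖


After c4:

♜ ♞ ♝ ♛ ♚ ♝ ♞ ♜
♟ ♟ · ♟ · ♟ ♟ ♟
· · · · · · · ·
· · · · ♟ · · ·
· · ♟ ♙ · · ♕ ·
· · · · ♙ · · ·
♙ ♙ ♙ · · ♙ ♙ ♙
♖ ♘ ♗ · ♔ ♗ ♘ ♖


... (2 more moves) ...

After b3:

♜ ♞ ♝ ♛ ♚ ♝ ♞ ♜
♟ ♟ · · · ♟ ♟ ♟
· · · · · · · ·
· · · ♟ ♟ · · ·
· · ♟ ♙ · · · ·
· ♙ · · ♙ ♕ · ·
♙ · ♙ · · ♙ ♙ ♙
♖ ♘ ♗ · ♔ ♗ ♘ ♖


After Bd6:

♜ ♞ ♝ ♛ ♚ · ♞ ♜
♟ ♟ · · · ♟ ♟ ♟
· · · ♝ · · · ·
· · · ♟ ♟ · · ·
· · ♟ ♙ · · · ·
· ♙ · · ♙ ♕ · ·
♙ · ♙ · · ♙ ♙ ♙
♖ ♘ ♗ · ♔ ♗ ♘ ♖



  a b c d e f g h
  ─────────────────
8│♜ ♞ ♝ ♛ ♚ · ♞ ♜│8
7│♟ ♟ · · · ♟ ♟ ♟│7
6│· · · ♝ · · · ·│6
5│· · · ♟ ♟ · · ·│5
4│· · ♟ ♙ · · · ·│4
3│· ♙ · · ♙ ♕ · ·│3
2│♙ · ♙ · · ♙ ♙ ♙│2
1│♖ ♘ ♗ · ♔ ♗ ♘ ♖│1
  ─────────────────
  a b c d e f g h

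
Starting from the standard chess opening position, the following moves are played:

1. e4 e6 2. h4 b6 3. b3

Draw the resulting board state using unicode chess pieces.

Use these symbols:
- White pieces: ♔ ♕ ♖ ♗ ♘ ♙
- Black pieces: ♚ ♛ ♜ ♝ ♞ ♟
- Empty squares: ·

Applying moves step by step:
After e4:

♜ ♞ ♝ ♛ ♚ ♝ ♞ ♜
♟ ♟ ♟ ♟ ♟ ♟ ♟ ♟
· · · · · · · ·
· · · · · · · ·
· · · · ♙ · · ·
· · · · · · · ·
♙ ♙ ♙ ♙ · ♙ ♙ ♙
♖ ♘ ♗ ♕ ♔ ♗ ♘ ♖


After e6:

♜ ♞ ♝ ♛ ♚ ♝ ♞ ♜
♟ ♟ ♟ ♟ · ♟ ♟ ♟
· · · · ♟ · · ·
· · · · · · · ·
· · · · ♙ · · ·
· · · · · · · ·
♙ ♙ ♙ ♙ · ♙ ♙ ♙
♖ ♘ ♗ ♕ ♔ ♗ ♘ ♖


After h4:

♜ ♞ ♝ ♛ ♚ ♝ ♞ ♜
♟ ♟ ♟ ♟ · ♟ ♟ ♟
· · · · ♟ · · ·
· · · · · · · ·
· · · · ♙ · · ♙
· · · · · · · ·
♙ ♙ ♙ ♙ · ♙ ♙ ·
♖ ♘ ♗ ♕ ♔ ♗ ♘ ♖


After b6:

♜ ♞ ♝ ♛ ♚ ♝ ♞ ♜
♟ · ♟ ♟ · ♟ ♟ ♟
· ♟ · · ♟ · · ·
· · · · · · · ·
· · · · ♙ · · ♙
· · · · · · · ·
♙ ♙ ♙ ♙ · ♙ ♙ ·
♖ ♘ ♗ ♕ ♔ ♗ ♘ ♖


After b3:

♜ ♞ ♝ ♛ ♚ ♝ ♞ ♜
♟ · ♟ ♟ · ♟ ♟ ♟
· ♟ · · ♟ · · ·
· · · · · · · ·
· · · · ♙ · · ♙
· ♙ · · · · · ·
♙ · ♙ ♙ · ♙ ♙ ·
♖ ♘ ♗ ♕ ♔ ♗ ♘ ♖



  a b c d e f g h
  ─────────────────
8│♜ ♞ ♝ ♛ ♚ ♝ ♞ ♜│8
7│♟ · ♟ ♟ · ♟ ♟ ♟│7
6│· ♟ · · ♟ · · ·│6
5│· · · · · · · ·│5
4│· · · · ♙ · · ♙│4
3│· ♙ · · · · · ·│3
2│♙ · ♙ ♙ · ♙ ♙ ·│2
1│♖ ♘ ♗ ♕ ♔ ♗ ♘ ♖│1
  ─────────────────
  a b c d e f g h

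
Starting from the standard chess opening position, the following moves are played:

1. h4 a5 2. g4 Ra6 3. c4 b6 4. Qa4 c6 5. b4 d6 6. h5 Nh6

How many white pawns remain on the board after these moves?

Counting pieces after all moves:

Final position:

  a b c d e f g h
  ─────────────────
8│· ♞ ♝ ♛ ♚ ♝ · ♜│8
7│· · · · ♟ ♟ ♟ ♟│7
6│♜ ♟ ♟ ♟ · · · ♞│6
5│♟ · · · · · · ♙│5
4│♕ ♙ ♙ · · · ♙ ·│4
3│· · · · · · · ·│3
2│♙ · · ♙ ♙ ♙ · ·│2
1│♖ ♘ ♗ · ♔ ♗ ♘ ♖│1
  ─────────────────
  a b c d e f g h


8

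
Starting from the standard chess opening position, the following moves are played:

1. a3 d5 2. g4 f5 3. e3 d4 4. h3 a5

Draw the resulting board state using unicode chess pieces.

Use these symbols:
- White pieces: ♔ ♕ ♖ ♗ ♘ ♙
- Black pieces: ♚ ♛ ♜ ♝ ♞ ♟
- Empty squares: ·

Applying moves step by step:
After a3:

♜ ♞ ♝ ♛ ♚ ♝ ♞ ♜
♟ ♟ ♟ ♟ ♟ ♟ ♟ ♟
· · · · · · · ·
· · · · · · · ·
· · · · · · · ·
♙ · · · · · · ·
· ♙ ♙ ♙ ♙ ♙ ♙ ♙
♖ ♘ ♗ ♕ ♔ ♗ ♘ ♖


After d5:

♜ ♞ ♝ ♛ ♚ ♝ ♞ ♜
♟ ♟ ♟ · ♟ ♟ ♟ ♟
· · · · · · · ·
· · · ♟ · · · ·
· · · · · · · ·
♙ · · · · · · ·
· ♙ ♙ ♙ ♙ ♙ ♙ ♙
♖ ♘ ♗ ♕ ♔ ♗ ♘ ♖


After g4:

♜ ♞ ♝ ♛ ♚ ♝ ♞ ♜
♟ ♟ ♟ · ♟ ♟ ♟ ♟
· · · · · · · ·
· · · ♟ · · · ·
· · · · · · ♙ ·
♙ · · · · · · ·
· ♙ ♙ ♙ ♙ ♙ · ♙
♖ ♘ ♗ ♕ ♔ ♗ ♘ ♖


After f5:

♜ ♞ ♝ ♛ ♚ ♝ ♞ ♜
♟ ♟ ♟ · ♟ · ♟ ♟
· · · · · · · ·
· · · ♟ · ♟ · ·
· · · · · · ♙ ·
♙ · · · · · · ·
· ♙ ♙ ♙ ♙ ♙ · ♙
♖ ♘ ♗ ♕ ♔ ♗ ♘ ♖


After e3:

♜ ♞ ♝ ♛ ♚ ♝ ♞ ♜
♟ ♟ ♟ · ♟ · ♟ ♟
· · · · · · · ·
· · · ♟ · ♟ · ·
· · · · · · ♙ ·
♙ · · · ♙ · · ·
· ♙ ♙ ♙ · ♙ · ♙
♖ ♘ ♗ ♕ ♔ ♗ ♘ ♖


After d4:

♜ ♞ ♝ ♛ ♚ ♝ ♞ ♜
♟ ♟ ♟ · ♟ · ♟ ♟
· · · · · · · ·
· · · · · ♟ · ·
· · · ♟ · · ♙ ·
♙ · · · ♙ · · ·
· ♙ ♙ ♙ · ♙ · ♙
♖ ♘ ♗ ♕ ♔ ♗ ♘ ♖


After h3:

♜ ♞ ♝ ♛ ♚ ♝ ♞ ♜
♟ ♟ ♟ · ♟ · ♟ ♟
· · · · · · · ·
· · · · · ♟ · ·
· · · ♟ · · ♙ ·
♙ · · · ♙ · · ♙
· ♙ ♙ ♙ · ♙ · ·
♖ ♘ ♗ ♕ ♔ ♗ ♘ ♖


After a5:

♜ ♞ ♝ ♛ ♚ ♝ ♞ ♜
· ♟ ♟ · ♟ · ♟ ♟
· · · · · · · ·
♟ · · · · ♟ · ·
· · · ♟ · · ♙ ·
♙ · · · ♙ · · ♙
· ♙ ♙ ♙ · ♙ · ·
♖ ♘ ♗ ♕ ♔ ♗ ♘ ♖



  a b c d e f g h
  ─────────────────
8│♜ ♞ ♝ ♛ ♚ ♝ ♞ ♜│8
7│· ♟ ♟ · ♟ · ♟ ♟│7
6│· · · · · · · ·│6
5│♟ · · · · ♟ · ·│5
4│· · · ♟ · · ♙ ·│4
3│♙ · · · ♙ · · ♙│3
2│· ♙ ♙ ♙ · ♙ · ·│2
1│♖ ♘ ♗ ♕ ♔ ♗ ♘ ♖│1
  ─────────────────
  a b c d e f g h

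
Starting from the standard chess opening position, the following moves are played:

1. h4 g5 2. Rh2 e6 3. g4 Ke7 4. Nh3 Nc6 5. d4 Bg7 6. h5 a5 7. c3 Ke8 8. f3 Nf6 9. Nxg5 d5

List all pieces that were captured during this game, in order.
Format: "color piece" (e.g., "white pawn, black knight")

Tracking captures:
  Nxg5: captured black pawn

black pawn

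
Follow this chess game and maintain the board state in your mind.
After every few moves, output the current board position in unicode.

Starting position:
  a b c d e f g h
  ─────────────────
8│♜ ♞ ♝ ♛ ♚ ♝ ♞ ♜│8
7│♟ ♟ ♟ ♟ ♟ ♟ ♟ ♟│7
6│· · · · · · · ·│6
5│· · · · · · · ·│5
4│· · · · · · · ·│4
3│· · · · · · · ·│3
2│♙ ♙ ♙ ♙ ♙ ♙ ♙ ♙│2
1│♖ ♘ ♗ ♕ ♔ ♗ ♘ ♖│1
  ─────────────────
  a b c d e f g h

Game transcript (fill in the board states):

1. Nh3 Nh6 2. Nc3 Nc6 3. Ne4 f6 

  a b c d e f g h
  ─────────────────
8│♜ · ♝ ♛ ♚ ♝ · ♜│8
7│♟ ♟ ♟ ♟ ♟ · ♟ ♟│7
6│· · ♞ · · ♟ · ♞│6
5│· · · · · · · ·│5
4│· · · · ♘ · · ·│4
3│· · · · · · · ♘│3
2│♙ ♙ ♙ ♙ ♙ ♙ ♙ ♙│2
1│♖ · ♗ ♕ ♔ ♗ · ♖│1
  ─────────────────
  a b c d e f g h

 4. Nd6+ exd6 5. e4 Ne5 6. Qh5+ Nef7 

  a b c d e f g h
  ─────────────────
8│♜ · ♝ ♛ ♚ ♝ · ♜│8
7│♟ ♟ ♟ ♟ · ♞ ♟ ♟│7
6│· · · ♟ · ♟ · ♞│6
5│· · · · · · · ♕│5
4│· · · · ♙ · · ·│4
3│· · · · · · · ♘│3
2│♙ ♙ ♙ ♙ · ♙ ♙ ♙│2
1│♖ · ♗ · ♔ ♗ · ♖│1
  ─────────────────
  a b c d e f g h

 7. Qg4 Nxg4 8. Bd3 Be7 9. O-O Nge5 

  a b c d e f g h
  ─────────────────
8│♜ · ♝ ♛ ♚ · · ♜│8
7│♟ ♟ ♟ ♟ ♝ ♞ ♟ ♟│7
6│· · · ♟ · ♟ · ·│6
5│· · · · ♞ · · ·│5
4│· · · · ♙ · · ·│4
3│· · · ♗ · · · ♘│3
2│♙ ♙ ♙ ♙ · ♙ ♙ ♙│2
1│♖ · ♗ · · ♖ ♔ ·│1
  ─────────────────
  a b c d e f g h

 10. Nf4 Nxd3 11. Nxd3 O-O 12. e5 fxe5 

  a b c d e f g h
  ─────────────────
8│♜ · ♝ ♛ · ♜ ♚ ·│8
7│♟ ♟ ♟ ♟ ♝ ♞ ♟ ♟│7
6│· · · ♟ · · · ·│6
5│· · · · ♟ · · ·│5
4│· · · · · · · ·│4
3│· · · ♘ · · · ·│3
2│♙ ♙ ♙ ♙ · ♙ ♙ ♙│2
1│♖ · ♗ · · ♖ ♔ ·│1
  ─────────────────
  a b c d e f g h

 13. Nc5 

  a b c d e f g h
  ─────────────────
8│♜ · ♝ ♛ · ♜ ♚ ·│8
7│♟ ♟ ♟ ♟ ♝ ♞ ♟ ♟│7
6│· · · ♟ · · · ·│6
5│· · ♘ · ♟ · · ·│5
4│· · · · · · · ·│4
3│· · · · · · · ·│3
2│♙ ♙ ♙ ♙ · ♙ ♙ ♙│2
1│♖ · ♗ · · ♖ ♔ ·│1
  ─────────────────
  a b c d e f g h


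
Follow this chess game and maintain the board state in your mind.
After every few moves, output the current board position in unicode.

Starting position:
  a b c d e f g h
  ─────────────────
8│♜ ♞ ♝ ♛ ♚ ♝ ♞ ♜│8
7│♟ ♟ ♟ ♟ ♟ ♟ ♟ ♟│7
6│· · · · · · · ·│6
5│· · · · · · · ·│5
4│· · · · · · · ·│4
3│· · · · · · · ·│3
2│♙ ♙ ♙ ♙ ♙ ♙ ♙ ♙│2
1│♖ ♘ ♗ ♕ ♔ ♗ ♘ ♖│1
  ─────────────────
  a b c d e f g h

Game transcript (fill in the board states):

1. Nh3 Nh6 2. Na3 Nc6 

  a b c d e f g h
  ─────────────────
8│♜ · ♝ ♛ ♚ ♝ · ♜│8
7│♟ ♟ ♟ ♟ ♟ ♟ ♟ ♟│7
6│· · ♞ · · · · ♞│6
5│· · · · · · · ·│5
4│· · · · · · · ·│4
3│♘ · · · · · · ♘│3
2│♙ ♙ ♙ ♙ ♙ ♙ ♙ ♙│2
1│♖ · ♗ ♕ ♔ ♗ · ♖│1
  ─────────────────
  a b c d e f g h

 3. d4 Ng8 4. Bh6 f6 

  a b c d e f g h
  ─────────────────
8│♜ · ♝ ♛ ♚ ♝ ♞ ♜│8
7│♟ ♟ ♟ ♟ ♟ · ♟ ♟│7
6│· · ♞ · · ♟ · ♗│6
5│· · · · · · · ·│5
4│· · · ♙ · · · ·│4
3│♘ · · · · · · ♘│3
2│♙ ♙ ♙ · ♙ ♙ ♙ ♙│2
1│♖ · · ♕ ♔ ♗ · ♖│1
  ─────────────────
  a b c d e f g h

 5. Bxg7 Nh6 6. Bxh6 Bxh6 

  a b c d e f g h
  ─────────────────
8│♜ · ♝ ♛ ♚ · · ♜│8
7│♟ ♟ ♟ ♟ ♟ · · ♟│7
6│· · ♞ · · ♟ · ♝│6
5│· · · · · · · ·│5
4│· · · ♙ · · · ·│4
3│♘ · · · · · · ♘│3
2│♙ ♙ ♙ · ♙ ♙ ♙ ♙│2
1│♖ · · ♕ ♔ ♗ · ♖│1
  ─────────────────
  a b c d e f g h

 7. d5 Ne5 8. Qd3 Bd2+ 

  a b c d e f g h
  ─────────────────
8│♜ · ♝ ♛ ♚ · · ♜│8
7│♟ ♟ ♟ ♟ ♟ · · ♟│7
6│· · · · · ♟ · ·│6
5│· · · ♙ ♞ · · ·│5
4│· · · · · · · ·│4
3│♘ · · ♕ · · · ♘│3
2│♙ ♙ ♙ ♝ ♙ ♙ ♙ ♙│2
1│♖ · · · ♔ ♗ · ♖│1
  ─────────────────
  a b c d e f g h

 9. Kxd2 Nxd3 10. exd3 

  a b c d e f g h
  ─────────────────
8│♜ · ♝ ♛ ♚ · · ♜│8
7│♟ ♟ ♟ ♟ ♟ · · ♟│7
6│· · · · · ♟ · ·│6
5│· · · ♙ · · · ·│5
4│· · · · · · · ·│4
3│♘ · · ♙ · · · ♘│3
2│♙ ♙ ♙ ♔ · ♙ ♙ ♙│2
1│♖ · · · · ♗ · ♖│1
  ─────────────────
  a b c d e f g h


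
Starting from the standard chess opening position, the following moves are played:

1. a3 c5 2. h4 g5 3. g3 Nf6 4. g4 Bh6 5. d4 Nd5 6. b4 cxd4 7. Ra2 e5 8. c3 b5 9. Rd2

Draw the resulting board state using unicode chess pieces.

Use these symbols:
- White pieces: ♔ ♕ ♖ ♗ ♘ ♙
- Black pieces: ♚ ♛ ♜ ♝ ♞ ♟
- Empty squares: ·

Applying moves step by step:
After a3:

♜ ♞ ♝ ♛ ♚ ♝ ♞ ♜
♟ ♟ ♟ ♟ ♟ ♟ ♟ ♟
· · · · · · · ·
· · · · · · · ·
· · · · · · · ·
♙ · · · · · · ·
· ♙ ♙ ♙ ♙ ♙ ♙ ♙
♖ ♘ ♗ ♕ ♔ ♗ ♘ ♖


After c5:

♜ ♞ ♝ ♛ ♚ ♝ ♞ ♜
♟ ♟ · ♟ ♟ ♟ ♟ ♟
· · · · · · · ·
· · ♟ · · · · ·
· · · · · · · ·
♙ · · · · · · ·
· ♙ ♙ ♙ ♙ ♙ ♙ ♙
♖ ♘ ♗ ♕ ♔ ♗ ♘ ♖


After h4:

♜ ♞ ♝ ♛ ♚ ♝ ♞ ♜
♟ ♟ · ♟ ♟ ♟ ♟ ♟
· · · · · · · ·
· · ♟ · · · · ·
· · · · · · · ♙
♙ · · · · · · ·
· ♙ ♙ ♙ ♙ ♙ ♙ ·
♖ ♘ ♗ ♕ ♔ ♗ ♘ ♖


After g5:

♜ ♞ ♝ ♛ ♚ ♝ ♞ ♜
♟ ♟ · ♟ ♟ ♟ · ♟
· · · · · · · ·
· · ♟ · · · ♟ ·
· · · · · · · ♙
♙ · · · · · · ·
· ♙ ♙ ♙ ♙ ♙ ♙ ·
♖ ♘ ♗ ♕ ♔ ♗ ♘ ♖


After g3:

♜ ♞ ♝ ♛ ♚ ♝ ♞ ♜
♟ ♟ · ♟ ♟ ♟ · ♟
· · · · · · · ·
· · ♟ · · · ♟ ·
· · · · · · · ♙
♙ · · · · · ♙ ·
· ♙ ♙ ♙ ♙ ♙ · ·
♖ ♘ ♗ ♕ ♔ ♗ ♘ ♖


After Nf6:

♜ ♞ ♝ ♛ ♚ ♝ · ♜
♟ ♟ · ♟ ♟ ♟ · ♟
· · · · · ♞ · ·
· · ♟ · · · ♟ ·
· · · · · · · ♙
♙ · · · · · ♙ ·
· ♙ ♙ ♙ ♙ ♙ · ·
♖ ♘ ♗ ♕ ♔ ♗ ♘ ♖


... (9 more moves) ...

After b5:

♜ ♞ ♝ ♛ ♚ · · ♜
♟ · · ♟ · ♟ · ♟
· · · · · · · ♝
· ♟ · ♞ ♟ · ♟ ·
· ♙ · ♟ · · ♙ ♙
♙ · ♙ · · · · ·
♖ · · · ♙ ♙ · ·
· ♘ ♗ ♕ ♔ ♗ ♘ ♖


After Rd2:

♜ ♞ ♝ ♛ ♚ · · ♜
♟ · · ♟ · ♟ · ♟
· · · · · · · ♝
· ♟ · ♞ ♟ · ♟ ·
· ♙ · ♟ · · ♙ ♙
♙ · ♙ · · · · ·
· · · ♖ ♙ ♙ · ·
· ♘ ♗ ♕ ♔ ♗ ♘ ♖



  a b c d e f g h
  ─────────────────
8│♜ ♞ ♝ ♛ ♚ · · ♜│8
7│♟ · · ♟ · ♟ · ♟│7
6│· · · · · · · ♝│6
5│· ♟ · ♞ ♟ · ♟ ·│5
4│· ♙ · ♟ · · ♙ ♙│4
3│♙ · ♙ · · · · ·│3
2│· · · ♖ ♙ ♙ · ·│2
1│· ♘ ♗ ♕ ♔ ♗ ♘ ♖│1
  ─────────────────
  a b c d e f g h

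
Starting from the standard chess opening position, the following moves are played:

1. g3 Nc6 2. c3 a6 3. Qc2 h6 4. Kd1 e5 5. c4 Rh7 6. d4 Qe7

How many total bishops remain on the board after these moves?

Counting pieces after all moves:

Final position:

  a b c d e f g h
  ─────────────────
8│♜ · ♝ · ♚ ♝ ♞ ·│8
7│· ♟ ♟ ♟ ♛ ♟ ♟ ♜│7
6│♟ · ♞ · · · · ♟│6
5│· · · · ♟ · · ·│5
4│· · ♙ ♙ · · · ·│4
3│· · · · · · ♙ ·│3
2│♙ ♙ ♕ · ♙ ♙ · ♙│2
1│♖ ♘ ♗ ♔ · ♗ ♘ ♖│1
  ─────────────────
  a b c d e f g h


4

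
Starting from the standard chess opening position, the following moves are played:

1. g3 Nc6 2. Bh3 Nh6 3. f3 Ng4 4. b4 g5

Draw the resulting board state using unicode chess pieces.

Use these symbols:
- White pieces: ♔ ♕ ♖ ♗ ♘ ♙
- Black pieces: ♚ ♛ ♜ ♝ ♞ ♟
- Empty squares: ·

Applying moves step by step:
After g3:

♜ ♞ ♝ ♛ ♚ ♝ ♞ ♜
♟ ♟ ♟ ♟ ♟ ♟ ♟ ♟
· · · · · · · ·
· · · · · · · ·
· · · · · · · ·
· · · · · · ♙ ·
♙ ♙ ♙ ♙ ♙ ♙ · ♙
♖ ♘ ♗ ♕ ♔ ♗ ♘ ♖


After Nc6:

♜ · ♝ ♛ ♚ ♝ ♞ ♜
♟ ♟ ♟ ♟ ♟ ♟ ♟ ♟
· · ♞ · · · · ·
· · · · · · · ·
· · · · · · · ·
· · · · · · ♙ ·
♙ ♙ ♙ ♙ ♙ ♙ · ♙
♖ ♘ ♗ ♕ ♔ ♗ ♘ ♖


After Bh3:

♜ · ♝ ♛ ♚ ♝ ♞ ♜
♟ ♟ ♟ ♟ ♟ ♟ ♟ ♟
· · ♞ · · · · ·
· · · · · · · ·
· · · · · · · ·
· · · · · · ♙ ♗
♙ ♙ ♙ ♙ ♙ ♙ · ♙
♖ ♘ ♗ ♕ ♔ · ♘ ♖


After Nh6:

♜ · ♝ ♛ ♚ ♝ · ♜
♟ ♟ ♟ ♟ ♟ ♟ ♟ ♟
· · ♞ · · · · ♞
· · · · · · · ·
· · · · · · · ·
· · · · · · ♙ ♗
♙ ♙ ♙ ♙ ♙ ♙ · ♙
♖ ♘ ♗ ♕ ♔ · ♘ ♖


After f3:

♜ · ♝ ♛ ♚ ♝ · ♜
♟ ♟ ♟ ♟ ♟ ♟ ♟ ♟
· · ♞ · · · · ♞
· · · · · · · ·
· · · · · · · ·
· · · · · ♙ ♙ ♗
♙ ♙ ♙ ♙ ♙ · · ♙
♖ ♘ ♗ ♕ ♔ · ♘ ♖


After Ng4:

♜ · ♝ ♛ ♚ ♝ · ♜
♟ ♟ ♟ ♟ ♟ ♟ ♟ ♟
· · ♞ · · · · ·
· · · · · · · ·
· · · · · · ♞ ·
· · · · · ♙ ♙ ♗
♙ ♙ ♙ ♙ ♙ · · ♙
♖ ♘ ♗ ♕ ♔ · ♘ ♖


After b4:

♜ · ♝ ♛ ♚ ♝ · ♜
♟ ♟ ♟ ♟ ♟ ♟ ♟ ♟
· · ♞ · · · · ·
· · · · · · · ·
· ♙ · · · · ♞ ·
· · · · · ♙ ♙ ♗
♙ · ♙ ♙ ♙ · · ♙
♖ ♘ ♗ ♕ ♔ · ♘ ♖


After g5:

♜ · ♝ ♛ ♚ ♝ · ♜
♟ ♟ ♟ ♟ ♟ ♟ · ♟
· · ♞ · · · · ·
· · · · · · ♟ ·
· ♙ · · · · ♞ ·
· · · · · ♙ ♙ ♗
♙ · ♙ ♙ ♙ · · ♙
♖ ♘ ♗ ♕ ♔ · ♘ ♖



  a b c d e f g h
  ─────────────────
8│♜ · ♝ ♛ ♚ ♝ · ♜│8
7│♟ ♟ ♟ ♟ ♟ ♟ · ♟│7
6│· · ♞ · · · · ·│6
5│· · · · · · ♟ ·│5
4│· ♙ · · · · ♞ ·│4
3│· · · · · ♙ ♙ ♗│3
2│♙ · ♙ ♙ ♙ · · ♙│2
1│♖ ♘ ♗ ♕ ♔ · ♘ ♖│1
  ─────────────────
  a b c d e f g h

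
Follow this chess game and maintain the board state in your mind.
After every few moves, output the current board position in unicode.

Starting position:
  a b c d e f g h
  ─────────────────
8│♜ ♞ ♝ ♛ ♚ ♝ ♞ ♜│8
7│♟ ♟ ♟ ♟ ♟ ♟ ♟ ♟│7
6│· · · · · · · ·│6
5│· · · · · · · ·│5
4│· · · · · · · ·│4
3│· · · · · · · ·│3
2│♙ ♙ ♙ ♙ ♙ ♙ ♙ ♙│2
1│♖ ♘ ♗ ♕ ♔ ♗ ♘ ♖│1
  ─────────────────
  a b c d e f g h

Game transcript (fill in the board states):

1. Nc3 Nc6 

  a b c d e f g h
  ─────────────────
8│♜ · ♝ ♛ ♚ ♝ ♞ ♜│8
7│♟ ♟ ♟ ♟ ♟ ♟ ♟ ♟│7
6│· · ♞ · · · · ·│6
5│· · · · · · · ·│5
4│· · · · · · · ·│4
3│· · ♘ · · · · ·│3
2│♙ ♙ ♙ ♙ ♙ ♙ ♙ ♙│2
1│♖ · ♗ ♕ ♔ ♗ ♘ ♖│1
  ─────────────────
  a b c d e f g h

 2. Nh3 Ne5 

  a b c d e f g h
  ─────────────────
8│♜ · ♝ ♛ ♚ ♝ ♞ ♜│8
7│♟ ♟ ♟ ♟ ♟ ♟ ♟ ♟│7
6│· · · · · · · ·│6
5│· · · · ♞ · · ·│5
4│· · · · · · · ·│4
3│· · ♘ · · · · ♘│3
2│♙ ♙ ♙ ♙ ♙ ♙ ♙ ♙│2
1│♖ · ♗ ♕ ♔ ♗ · ♖│1
  ─────────────────
  a b c d e f g h

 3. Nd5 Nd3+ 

  a b c d e f g h
  ─────────────────
8│♜ · ♝ ♛ ♚ ♝ ♞ ♜│8
7│♟ ♟ ♟ ♟ ♟ ♟ ♟ ♟│7
6│· · · · · · · ·│6
5│· · · ♘ · · · ·│5
4│· · · · · · · ·│4
3│· · · ♞ · · · ♘│3
2│♙ ♙ ♙ ♙ ♙ ♙ ♙ ♙│2
1│♖ · ♗ ♕ ♔ ♗ · ♖│1
  ─────────────────
  a b c d e f g h

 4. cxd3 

  a b c d e f g h
  ─────────────────
8│♜ · ♝ ♛ ♚ ♝ ♞ ♜│8
7│♟ ♟ ♟ ♟ ♟ ♟ ♟ ♟│7
6│· · · · · · · ·│6
5│· · · ♘ · · · ·│5
4│· · · · · · · ·│4
3│· · · ♙ · · · ♘│3
2│♙ ♙ · ♙ ♙ ♙ ♙ ♙│2
1│♖ · ♗ ♕ ♔ ♗ · ♖│1
  ─────────────────
  a b c d e f g h


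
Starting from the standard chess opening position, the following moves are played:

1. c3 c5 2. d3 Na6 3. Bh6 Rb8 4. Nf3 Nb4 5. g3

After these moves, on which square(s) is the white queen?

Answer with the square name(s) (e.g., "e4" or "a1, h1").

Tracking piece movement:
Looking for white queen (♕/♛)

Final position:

  a b c d e f g h
  ─────────────────
8│· ♜ ♝ ♛ ♚ ♝ ♞ ♜│8
7│♟ ♟ · ♟ ♟ ♟ ♟ ♟│7
6│· · · · · · · ♗│6
5│· · ♟ · · · · ·│5
4│· ♞ · · · · · ·│4
3│· · ♙ ♙ · ♘ ♙ ·│3
2│♙ ♙ · · ♙ ♙ · ♙│2
1│♖ ♘ · ♕ ♔ ♗ · ♖│1
  ─────────────────
  a b c d e f g h


d1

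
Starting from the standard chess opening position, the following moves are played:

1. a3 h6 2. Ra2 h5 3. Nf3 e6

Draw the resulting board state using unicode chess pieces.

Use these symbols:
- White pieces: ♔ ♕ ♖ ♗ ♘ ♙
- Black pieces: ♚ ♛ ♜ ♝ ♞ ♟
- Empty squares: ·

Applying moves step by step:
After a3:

♜ ♞ ♝ ♛ ♚ ♝ ♞ ♜
♟ ♟ ♟ ♟ ♟ ♟ ♟ ♟
· · · · · · · ·
· · · · · · · ·
· · · · · · · ·
♙ · · · · · · ·
· ♙ ♙ ♙ ♙ ♙ ♙ ♙
♖ ♘ ♗ ♕ ♔ ♗ ♘ ♖


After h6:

♜ ♞ ♝ ♛ ♚ ♝ ♞ ♜
♟ ♟ ♟ ♟ ♟ ♟ ♟ ·
· · · · · · · ♟
· · · · · · · ·
· · · · · · · ·
♙ · · · · · · ·
· ♙ ♙ ♙ ♙ ♙ ♙ ♙
♖ ♘ ♗ ♕ ♔ ♗ ♘ ♖


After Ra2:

♜ ♞ ♝ ♛ ♚ ♝ ♞ ♜
♟ ♟ ♟ ♟ ♟ ♟ ♟ ·
· · · · · · · ♟
· · · · · · · ·
· · · · · · · ·
♙ · · · · · · ·
♖ ♙ ♙ ♙ ♙ ♙ ♙ ♙
· ♘ ♗ ♕ ♔ ♗ ♘ ♖


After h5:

♜ ♞ ♝ ♛ ♚ ♝ ♞ ♜
♟ ♟ ♟ ♟ ♟ ♟ ♟ ·
· · · · · · · ·
· · · · · · · ♟
· · · · · · · ·
♙ · · · · · · ·
♖ ♙ ♙ ♙ ♙ ♙ ♙ ♙
· ♘ ♗ ♕ ♔ ♗ ♘ ♖


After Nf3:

♜ ♞ ♝ ♛ ♚ ♝ ♞ ♜
♟ ♟ ♟ ♟ ♟ ♟ ♟ ·
· · · · · · · ·
· · · · · · · ♟
· · · · · · · ·
♙ · · · · ♘ · ·
♖ ♙ ♙ ♙ ♙ ♙ ♙ ♙
· ♘ ♗ ♕ ♔ ♗ · ♖


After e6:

♜ ♞ ♝ ♛ ♚ ♝ ♞ ♜
♟ ♟ ♟ ♟ · ♟ ♟ ·
· · · · ♟ · · ·
· · · · · · · ♟
· · · · · · · ·
♙ · · · · ♘ · ·
♖ ♙ ♙ ♙ ♙ ♙ ♙ ♙
· ♘ ♗ ♕ ♔ ♗ · ♖



  a b c d e f g h
  ─────────────────
8│♜ ♞ ♝ ♛ ♚ ♝ ♞ ♜│8
7│♟ ♟ ♟ ♟ · ♟ ♟ ·│7
6│· · · · ♟ · · ·│6
5│· · · · · · · ♟│5
4│· · · · · · · ·│4
3│♙ · · · · ♘ · ·│3
2│♖ ♙ ♙ ♙ ♙ ♙ ♙ ♙│2
1│· ♘ ♗ ♕ ♔ ♗ · ♖│1
  ─────────────────
  a b c d e f g h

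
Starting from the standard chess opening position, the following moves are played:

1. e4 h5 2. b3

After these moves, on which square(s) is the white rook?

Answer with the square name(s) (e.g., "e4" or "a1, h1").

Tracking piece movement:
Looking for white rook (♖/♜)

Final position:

  a b c d e f g h
  ─────────────────
8│♜ ♞ ♝ ♛ ♚ ♝ ♞ ♜│8
7│♟ ♟ ♟ ♟ ♟ ♟ ♟ ·│7
6│· · · · · · · ·│6
5│· · · · · · · ♟│5
4│· · · · ♙ · · ·│4
3│· ♙ · · · · · ·│3
2│♙ · ♙ ♙ · ♙ ♙ ♙│2
1│♖ ♘ ♗ ♕ ♔ ♗ ♘ ♖│1
  ─────────────────
  a b c d e f g h


a1, h1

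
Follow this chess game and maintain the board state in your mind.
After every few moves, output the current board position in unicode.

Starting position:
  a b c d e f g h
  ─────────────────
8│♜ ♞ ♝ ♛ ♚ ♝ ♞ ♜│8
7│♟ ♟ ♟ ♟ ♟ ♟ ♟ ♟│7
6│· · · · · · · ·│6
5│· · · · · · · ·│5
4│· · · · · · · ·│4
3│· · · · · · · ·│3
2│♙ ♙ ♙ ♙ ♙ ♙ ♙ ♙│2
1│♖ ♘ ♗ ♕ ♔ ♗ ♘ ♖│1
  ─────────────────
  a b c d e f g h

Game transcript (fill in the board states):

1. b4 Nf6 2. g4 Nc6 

  a b c d e f g h
  ─────────────────
8│♜ · ♝ ♛ ♚ ♝ · ♜│8
7│♟ ♟ ♟ ♟ ♟ ♟ ♟ ♟│7
6│· · ♞ · · ♞ · ·│6
5│· · · · · · · ·│5
4│· ♙ · · · · ♙ ·│4
3│· · · · · · · ·│3
2│♙ · ♙ ♙ ♙ ♙ · ♙│2
1│♖ ♘ ♗ ♕ ♔ ♗ ♘ ♖│1
  ─────────────────
  a b c d e f g h

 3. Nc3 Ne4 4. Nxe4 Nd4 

  a b c d e f g h
  ─────────────────
8│♜ · ♝ ♛ ♚ ♝ · ♜│8
7│♟ ♟ ♟ ♟ ♟ ♟ ♟ ♟│7
6│· · · · · · · ·│6
5│· · · · · · · ·│5
4│· ♙ · ♞ ♘ · ♙ ·│4
3│· · · · · · · ·│3
2│♙ · ♙ ♙ ♙ ♙ · ♙│2
1│♖ · ♗ ♕ ♔ ♗ ♘ ♖│1
  ─────────────────
  a b c d e f g h

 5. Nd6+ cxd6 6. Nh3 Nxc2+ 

  a b c d e f g h
  ─────────────────
8│♜ · ♝ ♛ ♚ ♝ · ♜│8
7│♟ ♟ · ♟ ♟ ♟ ♟ ♟│7
6│· · · ♟ · · · ·│6
5│· · · · · · · ·│5
4│· ♙ · · · · ♙ ·│4
3│· · · · · · · ♘│3
2│♙ · ♞ ♙ ♙ ♙ · ♙│2
1│♖ · ♗ ♕ ♔ ♗ · ♖│1
  ─────────────────
  a b c d e f g h



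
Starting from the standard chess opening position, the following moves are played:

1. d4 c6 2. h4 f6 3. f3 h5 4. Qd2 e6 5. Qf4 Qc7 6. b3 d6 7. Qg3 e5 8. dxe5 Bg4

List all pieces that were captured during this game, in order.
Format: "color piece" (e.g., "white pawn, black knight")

Tracking captures:
  dxe5: captured black pawn

black pawn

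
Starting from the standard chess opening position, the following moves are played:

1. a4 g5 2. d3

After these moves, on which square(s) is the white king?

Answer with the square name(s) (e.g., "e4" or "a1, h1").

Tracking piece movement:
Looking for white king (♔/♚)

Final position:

  a b c d e f g h
  ─────────────────
8│♜ ♞ ♝ ♛ ♚ ♝ ♞ ♜│8
7│♟ ♟ ♟ ♟ ♟ ♟ · ♟│7
6│· · · · · · · ·│6
5│· · · · · · ♟ ·│5
4│♙ · · · · · · ·│4
3│· · · ♙ · · · ·│3
2│· ♙ ♙ · ♙ ♙ ♙ ♙│2
1│♖ ♘ ♗ ♕ ♔ ♗ ♘ ♖│1
  ─────────────────
  a b c d e f g h


e1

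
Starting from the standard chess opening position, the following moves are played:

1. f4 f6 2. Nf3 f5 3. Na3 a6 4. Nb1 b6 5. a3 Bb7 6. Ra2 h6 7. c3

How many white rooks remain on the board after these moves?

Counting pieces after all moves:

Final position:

  a b c d e f g h
  ─────────────────
8│♜ ♞ · ♛ ♚ ♝ ♞ ♜│8
7│· ♝ ♟ ♟ ♟ · ♟ ·│7
6│♟ ♟ · · · · · ♟│6
5│· · · · · ♟ · ·│5
4│· · · · · ♙ · ·│4
3│♙ · ♙ · · ♘ · ·│3
2│♖ ♙ · ♙ ♙ · ♙ ♙│2
1│· ♘ ♗ ♕ ♔ ♗ · ♖│1
  ─────────────────
  a b c d e f g h


2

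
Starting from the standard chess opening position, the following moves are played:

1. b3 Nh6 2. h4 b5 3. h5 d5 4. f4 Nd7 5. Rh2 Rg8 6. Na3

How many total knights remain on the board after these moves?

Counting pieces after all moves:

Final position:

  a b c d e f g h
  ─────────────────
8│♜ · ♝ ♛ ♚ ♝ ♜ ·│8
7│♟ · ♟ ♞ ♟ ♟ ♟ ♟│7
6│· · · · · · · ♞│6
5│· ♟ · ♟ · · · ♙│5
4│· · · · · ♙ · ·│4
3│♘ ♙ · · · · · ·│3
2│♙ · ♙ ♙ ♙ · ♙ ♖│2
1│♖ · ♗ ♕ ♔ ♗ ♘ ·│1
  ─────────────────
  a b c d e f g h


4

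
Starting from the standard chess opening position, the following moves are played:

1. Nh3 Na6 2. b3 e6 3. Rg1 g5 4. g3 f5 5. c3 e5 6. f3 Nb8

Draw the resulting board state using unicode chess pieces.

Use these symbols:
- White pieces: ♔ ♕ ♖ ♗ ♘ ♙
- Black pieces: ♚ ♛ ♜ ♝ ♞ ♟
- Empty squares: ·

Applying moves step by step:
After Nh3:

♜ ♞ ♝ ♛ ♚ ♝ ♞ ♜
♟ ♟ ♟ ♟ ♟ ♟ ♟ ♟
· · · · · · · ·
· · · · · · · ·
· · · · · · · ·
· · · · · · · ♘
♙ ♙ ♙ ♙ ♙ ♙ ♙ ♙
♖ ♘ ♗ ♕ ♔ ♗ · ♖


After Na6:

♜ · ♝ ♛ ♚ ♝ ♞ ♜
♟ ♟ ♟ ♟ ♟ ♟ ♟ ♟
♞ · · · · · · ·
· · · · · · · ·
· · · · · · · ·
· · · · · · · ♘
♙ ♙ ♙ ♙ ♙ ♙ ♙ ♙
♖ ♘ ♗ ♕ ♔ ♗ · ♖


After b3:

♜ · ♝ ♛ ♚ ♝ ♞ ♜
♟ ♟ ♟ ♟ ♟ ♟ ♟ ♟
♞ · · · · · · ·
· · · · · · · ·
· · · · · · · ·
· ♙ · · · · · ♘
♙ · ♙ ♙ ♙ ♙ ♙ ♙
♖ ♘ ♗ ♕ ♔ ♗ · ♖


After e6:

♜ · ♝ ♛ ♚ ♝ ♞ ♜
♟ ♟ ♟ ♟ · ♟ ♟ ♟
♞ · · · ♟ · · ·
· · · · · · · ·
· · · · · · · ·
· ♙ · · · · · ♘
♙ · ♙ ♙ ♙ ♙ ♙ ♙
♖ ♘ ♗ ♕ ♔ ♗ · ♖


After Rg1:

♜ · ♝ ♛ ♚ ♝ ♞ ♜
♟ ♟ ♟ ♟ · ♟ ♟ ♟
♞ · · · ♟ · · ·
· · · · · · · ·
· · · · · · · ·
· ♙ · · · · · ♘
♙ · ♙ ♙ ♙ ♙ ♙ ♙
♖ ♘ ♗ ♕ ♔ ♗ ♖ ·


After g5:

♜ · ♝ ♛ ♚ ♝ ♞ ♜
♟ ♟ ♟ ♟ · ♟ · ♟
♞ · · · ♟ · · ·
· · · · · · ♟ ·
· · · · · · · ·
· ♙ · · · · · ♘
♙ · ♙ ♙ ♙ ♙ ♙ ♙
♖ ♘ ♗ ♕ ♔ ♗ ♖ ·


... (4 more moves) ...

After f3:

♜ · ♝ ♛ ♚ ♝ ♞ ♜
♟ ♟ ♟ ♟ · · · ♟
♞ · · · · · · ·
· · · · ♟ ♟ ♟ ·
· · · · · · · ·
· ♙ ♙ · · ♙ ♙ ♘
♙ · · ♙ ♙ · · ♙
♖ ♘ ♗ ♕ ♔ ♗ ♖ ·


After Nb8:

♜ ♞ ♝ ♛ ♚ ♝ ♞ ♜
♟ ♟ ♟ ♟ · · · ♟
· · · · · · · ·
· · · · ♟ ♟ ♟ ·
· · · · · · · ·
· ♙ ♙ · · ♙ ♙ ♘
♙ · · ♙ ♙ · · ♙
♖ ♘ ♗ ♕ ♔ ♗ ♖ ·



  a b c d e f g h
  ─────────────────
8│♜ ♞ ♝ ♛ ♚ ♝ ♞ ♜│8
7│♟ ♟ ♟ ♟ · · · ♟│7
6│· · · · · · · ·│6
5│· · · · ♟ ♟ ♟ ·│5
4│· · · · · · · ·│4
3│· ♙ ♙ · · ♙ ♙ ♘│3
2│♙ · · ♙ ♙ · · ♙│2
1│♖ ♘ ♗ ♕ ♔ ♗ ♖ ·│1
  ─────────────────
  a b c d e f g h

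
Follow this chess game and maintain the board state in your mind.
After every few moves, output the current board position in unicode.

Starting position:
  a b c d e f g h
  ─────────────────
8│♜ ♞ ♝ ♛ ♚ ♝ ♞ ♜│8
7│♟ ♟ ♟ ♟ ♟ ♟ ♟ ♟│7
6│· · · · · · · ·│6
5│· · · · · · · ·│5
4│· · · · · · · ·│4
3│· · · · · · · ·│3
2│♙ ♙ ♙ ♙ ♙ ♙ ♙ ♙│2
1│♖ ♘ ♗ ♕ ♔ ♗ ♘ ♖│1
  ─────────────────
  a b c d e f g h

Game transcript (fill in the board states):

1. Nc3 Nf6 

  a b c d e f g h
  ─────────────────
8│♜ ♞ ♝ ♛ ♚ ♝ · ♜│8
7│♟ ♟ ♟ ♟ ♟ ♟ ♟ ♟│7
6│· · · · · ♞ · ·│6
5│· · · · · · · ·│5
4│· · · · · · · ·│4
3│· · ♘ · · · · ·│3
2│♙ ♙ ♙ ♙ ♙ ♙ ♙ ♙│2
1│♖ · ♗ ♕ ♔ ♗ ♘ ♖│1
  ─────────────────
  a b c d e f g h

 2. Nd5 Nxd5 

  a b c d e f g h
  ─────────────────
8│♜ ♞ ♝ ♛ ♚ ♝ · ♜│8
7│♟ ♟ ♟ ♟ ♟ ♟ ♟ ♟│7
6│· · · · · · · ·│6
5│· · · ♞ · · · ·│5
4│· · · · · · · ·│4
3│· · · · · · · ·│3
2│♙ ♙ ♙ ♙ ♙ ♙ ♙ ♙│2
1│♖ · ♗ ♕ ♔ ♗ ♘ ♖│1
  ─────────────────
  a b c d e f g h

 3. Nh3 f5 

  a b c d e f g h
  ─────────────────
8│♜ ♞ ♝ ♛ ♚ ♝ · ♜│8
7│♟ ♟ ♟ ♟ ♟ · ♟ ♟│7
6│· · · · · · · ·│6
5│· · · ♞ · ♟ · ·│5
4│· · · · · · · ·│4
3│· · · · · · · ♘│3
2│♙ ♙ ♙ ♙ ♙ ♙ ♙ ♙│2
1│♖ · ♗ ♕ ♔ ♗ · ♖│1
  ─────────────────
  a b c d e f g h

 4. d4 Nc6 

  a b c d e f g h
  ─────────────────
8│♜ · ♝ ♛ ♚ ♝ · ♜│8
7│♟ ♟ ♟ ♟ ♟ · ♟ ♟│7
6│· · ♞ · · · · ·│6
5│· · · ♞ · ♟ · ·│5
4│· · · ♙ · · · ·│4
3│· · · · · · · ♘│3
2│♙ ♙ ♙ · ♙ ♙ ♙ ♙│2
1│♖ · ♗ ♕ ♔ ♗ · ♖│1
  ─────────────────
  a b c d e f g h



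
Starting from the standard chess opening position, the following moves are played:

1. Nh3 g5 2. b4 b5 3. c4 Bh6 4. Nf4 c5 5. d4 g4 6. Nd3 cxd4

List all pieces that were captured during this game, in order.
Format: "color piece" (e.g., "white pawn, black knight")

Tracking captures:
  cxd4: captured white pawn

white pawn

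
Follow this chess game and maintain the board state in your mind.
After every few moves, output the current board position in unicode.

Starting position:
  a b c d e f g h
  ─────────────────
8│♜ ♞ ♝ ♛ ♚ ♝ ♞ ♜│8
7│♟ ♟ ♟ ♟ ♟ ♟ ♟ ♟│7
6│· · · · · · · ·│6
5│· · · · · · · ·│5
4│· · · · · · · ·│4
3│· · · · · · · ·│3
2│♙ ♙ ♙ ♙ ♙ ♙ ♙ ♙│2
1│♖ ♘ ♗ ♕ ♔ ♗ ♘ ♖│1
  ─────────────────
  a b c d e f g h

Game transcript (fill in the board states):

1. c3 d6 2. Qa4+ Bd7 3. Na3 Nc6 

  a b c d e f g h
  ─────────────────
8│♜ · · ♛ ♚ ♝ ♞ ♜│8
7│♟ ♟ ♟ ♝ ♟ ♟ ♟ ♟│7
6│· · ♞ ♟ · · · ·│6
5│· · · · · · · ·│5
4│♕ · · · · · · ·│4
3│♘ · ♙ · · · · ·│3
2│♙ ♙ · ♙ ♙ ♙ ♙ ♙│2
1│♖ · ♗ · ♔ ♗ ♘ ♖│1
  ─────────────────
  a b c d e f g h

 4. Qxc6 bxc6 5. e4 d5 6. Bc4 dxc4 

  a b c d e f g h
  ─────────────────
8│♜ · · ♛ ♚ ♝ ♞ ♜│8
7│♟ · ♟ ♝ ♟ ♟ ♟ ♟│7
6│· · ♟ · · · · ·│6
5│· · · · · · · ·│5
4│· · ♟ · ♙ · · ·│4
3│♘ · ♙ · · · · ·│3
2│♙ ♙ · ♙ · ♙ ♙ ♙│2
1│♖ · ♗ · ♔ · ♘ ♖│1
  ─────────────────
  a b c d e f g h

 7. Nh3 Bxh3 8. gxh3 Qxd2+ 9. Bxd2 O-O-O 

  a b c d e f g h
  ─────────────────
8│· · ♚ ♜ · ♝ ♞ ♜│8
7│♟ · ♟ · ♟ ♟ ♟ ♟│7
6│· · ♟ · · · · ·│6
5│· · · · · · · ·│5
4│· · ♟ · ♙ · · ·│4
3│♘ · ♙ · · · · ♙│3
2│♙ ♙ · ♗ · ♙ · ♙│2
1│♖ · · · ♔ · · ♖│1
  ─────────────────
  a b c d e f g h

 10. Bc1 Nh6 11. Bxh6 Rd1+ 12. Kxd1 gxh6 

  a b c d e f g h
  ─────────────────
8│· · ♚ · · ♝ · ♜│8
7│♟ · ♟ · ♟ ♟ · ♟│7
6│· · ♟ · · · · ♟│6
5│· · · · · · · ·│5
4│· · ♟ · ♙ · · ·│4
3│♘ · ♙ · · · · ♙│3
2│♙ ♙ · · · ♙ · ♙│2
1│♖ · · ♔ · · · ♖│1
  ─────────────────
  a b c d e f g h

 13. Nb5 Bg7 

  a b c d e f g h
  ─────────────────
8│· · ♚ · · · · ♜│8
7│♟ · ♟ · ♟ ♟ ♝ ♟│7
6│· · ♟ · · · · ♟│6
5│· ♘ · · · · · ·│5
4│· · ♟ · ♙ · · ·│4
3│· · ♙ · · · · ♙│3
2│♙ ♙ · · · ♙ · ♙│2
1│♖ · · ♔ · · · ♖│1
  ─────────────────
  a b c d e f g h


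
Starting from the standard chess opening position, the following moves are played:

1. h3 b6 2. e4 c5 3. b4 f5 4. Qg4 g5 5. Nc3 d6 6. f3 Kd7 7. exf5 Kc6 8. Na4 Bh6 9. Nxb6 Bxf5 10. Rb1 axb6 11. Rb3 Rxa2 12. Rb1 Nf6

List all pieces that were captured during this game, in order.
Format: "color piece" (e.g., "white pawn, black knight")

Tracking captures:
  exf5: captured black pawn
  Nxb6: captured black pawn
  Bxf5: captured white pawn
  axb6: captured white knight
  Rxa2: captured white pawn

black pawn, black pawn, white pawn, white knight, white pawn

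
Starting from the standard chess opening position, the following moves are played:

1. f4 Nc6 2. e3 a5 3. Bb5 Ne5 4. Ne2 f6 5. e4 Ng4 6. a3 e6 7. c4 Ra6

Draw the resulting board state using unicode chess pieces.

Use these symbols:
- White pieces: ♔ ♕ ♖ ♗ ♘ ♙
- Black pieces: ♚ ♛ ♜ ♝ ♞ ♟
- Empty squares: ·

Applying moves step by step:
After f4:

♜ ♞ ♝ ♛ ♚ ♝ ♞ ♜
♟ ♟ ♟ ♟ ♟ ♟ ♟ ♟
· · · · · · · ·
· · · · · · · ·
· · · · · ♙ · ·
· · · · · · · ·
♙ ♙ ♙ ♙ ♙ · ♙ ♙
♖ ♘ ♗ ♕ ♔ ♗ ♘ ♖


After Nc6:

♜ · ♝ ♛ ♚ ♝ ♞ ♜
♟ ♟ ♟ ♟ ♟ ♟ ♟ ♟
· · ♞ · · · · ·
· · · · · · · ·
· · · · · ♙ · ·
· · · · · · · ·
♙ ♙ ♙ ♙ ♙ · ♙ ♙
♖ ♘ ♗ ♕ ♔ ♗ ♘ ♖


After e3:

♜ · ♝ ♛ ♚ ♝ ♞ ♜
♟ ♟ ♟ ♟ ♟ ♟ ♟ ♟
· · ♞ · · · · ·
· · · · · · · ·
· · · · · ♙ · ·
· · · · ♙ · · ·
♙ ♙ ♙ ♙ · · ♙ ♙
♖ ♘ ♗ ♕ ♔ ♗ ♘ ♖


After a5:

♜ · ♝ ♛ ♚ ♝ ♞ ♜
· ♟ ♟ ♟ ♟ ♟ ♟ ♟
· · ♞ · · · · ·
♟ · · · · · · ·
· · · · · ♙ · ·
· · · · ♙ · · ·
♙ ♙ ♙ ♙ · · ♙ ♙
♖ ♘ ♗ ♕ ♔ ♗ ♘ ♖


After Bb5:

♜ · ♝ ♛ ♚ ♝ ♞ ♜
· ♟ ♟ ♟ ♟ ♟ ♟ ♟
· · ♞ · · · · ·
♟ ♗ · · · · · ·
· · · · · ♙ · ·
· · · · ♙ · · ·
♙ ♙ ♙ ♙ · · ♙ ♙
♖ ♘ ♗ ♕ ♔ · ♘ ♖


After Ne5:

♜ · ♝ ♛ ♚ ♝ ♞ ♜
· ♟ ♟ ♟ ♟ ♟ ♟ ♟
· · · · · · · ·
♟ ♗ · · ♞ · · ·
· · · · · ♙ · ·
· · · · ♙ · · ·
♙ ♙ ♙ ♙ · · ♙ ♙
♖ ♘ ♗ ♕ ♔ · ♘ ♖


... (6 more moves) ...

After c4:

♜ · ♝ ♛ ♚ ♝ ♞ ♜
· ♟ ♟ ♟ · · ♟ ♟
· · · · ♟ ♟ · ·
♟ ♗ · · · · · ·
· · ♙ · ♙ ♙ ♞ ·
♙ · · · · · · ·
· ♙ · ♙ ♘ · ♙ ♙
♖ ♘ ♗ ♕ ♔ · · ♖


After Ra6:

· · ♝ ♛ ♚ ♝ ♞ ♜
· ♟ ♟ ♟ · · ♟ ♟
♜ · · · ♟ ♟ · ·
♟ ♗ · · · · · ·
· · ♙ · ♙ ♙ ♞ ·
♙ · · · · · · ·
· ♙ · ♙ ♘ · ♙ ♙
♖ ♘ ♗ ♕ ♔ · · ♖



  a b c d e f g h
  ─────────────────
8│· · ♝ ♛ ♚ ♝ ♞ ♜│8
7│· ♟ ♟ ♟ · · ♟ ♟│7
6│♜ · · · ♟ ♟ · ·│6
5│♟ ♗ · · · · · ·│5
4│· · ♙ · ♙ ♙ ♞ ·│4
3│♙ · · · · · · ·│3
2│· ♙ · ♙ ♘ · ♙ ♙│2
1│♖ ♘ ♗ ♕ ♔ · · ♖│1
  ─────────────────
  a b c d e f g h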